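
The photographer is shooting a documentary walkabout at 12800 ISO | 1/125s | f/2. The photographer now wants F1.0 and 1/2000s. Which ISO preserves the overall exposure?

ISO 51200

Aperture: f/2 → f/1.4 → f/1.0 — 2 stops wider (brighter).
Shutter speed: 1/125 → 1/250 → 1/500 → 1/1000 → 1/2000 — 4 stops shorter (darker).
Net change so far: 2 stops darker. Offset with the ISO: 12800 → 25600 → 51200.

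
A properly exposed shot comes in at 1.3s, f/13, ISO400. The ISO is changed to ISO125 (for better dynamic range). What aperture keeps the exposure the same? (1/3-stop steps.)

ISO: 400 → 320 → 250 → 200 → 160 → 125 — 1 2/3 stops dropped (darker).
Need 1 2/3 stops brighter from the aperture: f/13 → f/11 → f/10 → f/9 → f/8 → f/7.1.

f/7.1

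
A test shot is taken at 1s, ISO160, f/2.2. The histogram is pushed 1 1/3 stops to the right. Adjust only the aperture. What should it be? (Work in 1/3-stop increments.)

Overexposed by 1 1/3 stops → need 1 1/3 stops darker.
Aperture: f/2.2 → f/2.5 → f/2.8 → f/3.2 → f/3.5.

f/3.5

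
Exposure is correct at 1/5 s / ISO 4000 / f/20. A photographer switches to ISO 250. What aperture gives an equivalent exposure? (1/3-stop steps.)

f/5

ISO: 4000 → 3200 → 2500 → 2000 → 1600 → 1250 → 1000 → 800 → 640 → 500 → 400 → 320 → 250 — 4 stops lower (darker).
Need 4 stops brighter from the aperture: f/20 → f/18 → f/16 → f/14 → f/13 → f/11 → f/10 → f/9 → f/8 → f/7.1 → f/6.3 → f/5.6 → f/5.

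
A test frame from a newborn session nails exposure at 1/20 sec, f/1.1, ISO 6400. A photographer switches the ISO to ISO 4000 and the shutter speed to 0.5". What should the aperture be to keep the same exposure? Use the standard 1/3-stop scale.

f/2.8

ISO: 6400 → 5000 → 4000 — 2/3 stop dropped (darker).
Shutter speed: 1/20 → 1/15 → 1/13 → 1/10 → 1/8 → 1/6 → 1/5 → 1/4 → 0.3 → 0.4 → 0.5 — 3 1/3 stops longer (brighter).
Net change so far: 2 2/3 stops brighter. Offset with the aperture: f/1.1 → f/1.2 → f/1.4 → f/1.6 → f/1.8 → f/2 → f/2.2 → f/2.5 → f/2.8.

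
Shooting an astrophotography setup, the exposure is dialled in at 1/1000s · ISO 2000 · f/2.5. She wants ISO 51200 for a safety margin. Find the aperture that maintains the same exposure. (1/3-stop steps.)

ISO: 2000 → 2500 → 3200 → 4000 → 5000 → 6400 → 8000 → 10000 → 12800 → 16000 → 20000 → 25600 → 32000 → 40000 → 51200 — 4 2/3 stops raised (brighter).
Need 4 2/3 stops darker from the aperture: f/2.5 → f/2.8 → f/3.2 → f/3.5 → f/4 → f/4.5 → f/5 → f/5.6 → f/6.3 → f/7.1 → f/8 → f/9 → f/10 → f/11 → f/13.

f/13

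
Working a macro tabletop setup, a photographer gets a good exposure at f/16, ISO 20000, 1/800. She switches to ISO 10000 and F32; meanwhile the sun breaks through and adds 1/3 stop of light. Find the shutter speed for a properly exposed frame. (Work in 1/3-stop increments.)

1/125s

Scene light: 1/3 stop brighter.
ISO: 20000 → 16000 → 12800 → 10000 — 1 stop dropped (darker).
Aperture: f/16 → f/18 → f/20 → f/22 → f/25 → f/29 → f/32 — 2 stops stopped down (darker).
Net so far: 2 2/3 stops darker. Shutter speed: 1/800 → 1/640 → 1/500 → 1/400 → 1/320 → 1/250 → 1/200 → 1/160 → 1/125.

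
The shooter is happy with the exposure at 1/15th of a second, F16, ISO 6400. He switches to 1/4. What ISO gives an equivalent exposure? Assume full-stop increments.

ISO 1600

Shutter speed: 1/15 → 1/8 → 1/4 — 2 stops slower (brighter).
Need 2 stops darker from the ISO: 6400 → 3200 → 1600.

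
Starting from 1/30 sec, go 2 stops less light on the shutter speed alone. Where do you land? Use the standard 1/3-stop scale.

Shutter speed: 1/30 → 1/40 → 1/50 → 1/60 → 1/80 → 1/100 → 1/125 — 2 stops faster (darker).

1/125s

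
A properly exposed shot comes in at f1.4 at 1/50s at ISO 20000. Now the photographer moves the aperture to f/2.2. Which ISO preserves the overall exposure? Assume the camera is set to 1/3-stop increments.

ISO 51200

Aperture: f/1.4 → f/1.6 → f/1.8 → f/2 → f/2.2 — 1 1/3 stops smaller aperture (darker).
Need 1 1/3 stops brighter from the ISO: 20000 → 25600 → 32000 → 40000 → 51200.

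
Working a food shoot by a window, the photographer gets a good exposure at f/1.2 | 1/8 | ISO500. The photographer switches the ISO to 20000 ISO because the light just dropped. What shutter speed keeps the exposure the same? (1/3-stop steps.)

1/320s

ISO: 500 → 640 → 800 → 1000 → 1250 → 1600 → 2000 → 2500 → 3200 → 4000 → 5000 → 6400 → 8000 → 10000 → 12800 → 16000 → 20000 — 5 1/3 stops raised (brighter).
Need 5 1/3 stops darker from the shutter speed: 1/8 → 1/10 → 1/13 → 1/15 → 1/20 → 1/25 → 1/30 → 1/40 → 1/50 → 1/60 → 1/80 → 1/100 → 1/125 → 1/160 → 1/200 → 1/250 → 1/320.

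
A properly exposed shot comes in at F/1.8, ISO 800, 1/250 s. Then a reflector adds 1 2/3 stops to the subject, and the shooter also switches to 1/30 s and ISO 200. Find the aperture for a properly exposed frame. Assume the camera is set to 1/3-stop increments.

f/4.5

Scene light: 1 2/3 stops brighter.
Shutter speed: 1/250 → 1/200 → 1/160 → 1/125 → 1/100 → 1/80 → 1/60 → 1/50 → 1/40 → 1/30 — 3 stops longer (brighter).
ISO: 800 → 640 → 500 → 400 → 320 → 250 → 200 — 2 stops lower (darker).
Net so far: 2 2/3 stops brighter. Aperture: f/1.8 → f/2 → f/2.2 → f/2.5 → f/2.8 → f/3.2 → f/3.5 → f/4 → f/4.5.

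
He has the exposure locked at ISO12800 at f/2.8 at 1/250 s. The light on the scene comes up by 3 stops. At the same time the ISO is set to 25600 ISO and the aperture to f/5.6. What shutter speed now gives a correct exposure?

Scene light: 3 stops brighter.
ISO: 12800 → 25600 — 1 stop higher (brighter).
Aperture: f/2.8 → f/4 → f/5.6 — 2 stops narrower (darker).
Net so far: 2 stops brighter. Shutter speed: 1/250 → 1/500 → 1/1000.

1/1000s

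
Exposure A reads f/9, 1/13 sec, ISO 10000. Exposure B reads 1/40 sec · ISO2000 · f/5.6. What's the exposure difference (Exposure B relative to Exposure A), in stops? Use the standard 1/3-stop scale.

2 2/3 stops darker

Aperture: f/9 → f/8 → f/7.1 → f/6.3 → f/5.6 — 1 1/3 stops opened up (brighter).
Shutter speed: 1/13 → 1/15 → 1/20 → 1/25 → 1/30 → 1/40 — 1 2/3 stops shorter (darker).
ISO: 10000 → 8000 → 6400 → 5000 → 4000 → 3200 → 2500 → 2000 — 2 1/3 stops lower (darker).
Net: +1 1/3 −1 2/3 −2 1/3 = −2 2/3 stops.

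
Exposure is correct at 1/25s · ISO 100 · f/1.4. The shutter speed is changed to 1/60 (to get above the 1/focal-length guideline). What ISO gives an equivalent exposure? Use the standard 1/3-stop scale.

Shutter speed: 1/25 → 1/30 → 1/40 → 1/50 → 1/60 — 1 1/3 stops shorter (darker).
Need 1 1/3 stops brighter from the ISO: 100 → 125 → 160 → 200 → 250.

ISO 250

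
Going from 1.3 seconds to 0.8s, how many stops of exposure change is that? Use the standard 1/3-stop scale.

2/3 stop

1.3 → 1 → 0.8 — count the steps: 2 third-stops = 2/3 stop.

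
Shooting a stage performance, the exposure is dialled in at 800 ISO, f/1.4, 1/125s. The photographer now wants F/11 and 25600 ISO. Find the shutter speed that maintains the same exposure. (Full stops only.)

1/60s

Aperture: f/1.4 → f/2 → f/2.8 → f/4 → f/5.6 → f/8 → f/11 — 6 stops stopped down (darker).
ISO: 800 → 1600 → 3200 → 6400 → 12800 → 25600 — 5 stops higher (brighter).
Net change so far: 1 stop darker. Offset with the shutter speed: 1/125 → 1/60.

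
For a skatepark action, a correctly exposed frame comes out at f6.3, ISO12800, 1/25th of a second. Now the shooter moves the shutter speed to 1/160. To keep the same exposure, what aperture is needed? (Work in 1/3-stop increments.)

f/2.5

Shutter speed: 1/25 → 1/30 → 1/40 → 1/50 → 1/60 → 1/80 → 1/100 → 1/125 → 1/160 — 2 2/3 stops faster (darker).
Need 2 2/3 stops brighter from the aperture: f/6.3 → f/5.6 → f/5 → f/4.5 → f/4 → f/3.5 → f/3.2 → f/2.8 → f/2.5.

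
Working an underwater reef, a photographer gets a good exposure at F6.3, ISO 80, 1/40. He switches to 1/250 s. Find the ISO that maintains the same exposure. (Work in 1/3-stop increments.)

ISO 500

Shutter speed: 1/40 → 1/50 → 1/60 → 1/80 → 1/100 → 1/125 → 1/160 → 1/200 → 1/250 — 2 2/3 stops faster (darker).
Need 2 2/3 stops brighter from the ISO: 80 → 100 → 125 → 160 → 200 → 250 → 320 → 400 → 500.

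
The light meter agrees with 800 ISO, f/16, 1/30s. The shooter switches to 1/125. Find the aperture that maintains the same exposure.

f/8

Shutter speed: 1/30 → 1/60 → 1/125 — 2 stops faster (darker).
Need 2 stops brighter from the aperture: f/16 → f/11 → f/8.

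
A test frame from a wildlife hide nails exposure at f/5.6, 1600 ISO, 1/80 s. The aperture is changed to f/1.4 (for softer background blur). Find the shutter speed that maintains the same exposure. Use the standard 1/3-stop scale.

Aperture: f/5.6 → f/5 → f/4.5 → f/4 → f/3.5 → f/3.2 → f/2.8 → f/2.5 → f/2.2 → f/2 → f/1.8 → f/1.6 → f/1.4 — 4 stops larger aperture (brighter).
Need 4 stops darker from the shutter speed: 1/80 → 1/100 → 1/125 → 1/160 → 1/200 → 1/250 → 1/320 → 1/400 → 1/500 → 1/640 → 1/800 → 1/1000 → 1/1250.

1/1250s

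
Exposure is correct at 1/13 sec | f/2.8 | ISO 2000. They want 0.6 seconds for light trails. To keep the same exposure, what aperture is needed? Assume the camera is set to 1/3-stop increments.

f/8

Shutter speed: 1/13 → 1/10 → 1/8 → 1/6 → 1/5 → 1/4 → 0.3 → 0.4 → 0.5 → 0.6 — 3 stops longer (brighter).
Need 3 stops darker from the aperture: f/2.8 → f/3.2 → f/3.5 → f/4 → f/4.5 → f/5 → f/5.6 → f/6.3 → f/7.1 → f/8.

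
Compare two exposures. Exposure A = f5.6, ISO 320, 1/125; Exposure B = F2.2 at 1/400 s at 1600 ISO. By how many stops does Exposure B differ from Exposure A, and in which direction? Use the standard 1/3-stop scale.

Aperture: f/5.6 → f/5 → f/4.5 → f/4 → f/3.5 → f/3.2 → f/2.8 → f/2.5 → f/2.2 — 2 2/3 stops wider (brighter).
Shutter speed: 1/125 → 1/160 → 1/200 → 1/250 → 1/320 → 1/400 — 1 2/3 stops faster (darker).
ISO: 320 → 400 → 500 → 640 → 800 → 1000 → 1250 → 1600 — 2 1/3 stops higher (brighter).
Net: +2 2/3 −1 2/3 +2 1/3 = +3 1/3 stops.

3 1/3 stops brighter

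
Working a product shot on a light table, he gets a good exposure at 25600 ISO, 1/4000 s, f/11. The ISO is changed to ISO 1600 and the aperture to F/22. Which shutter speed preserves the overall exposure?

1/60s

ISO: 25600 → 12800 → 6400 → 3200 → 1600 — 4 stops dropped (darker).
Aperture: f/11 → f/16 → f/22 — 2 stops stopped down (darker).
Net change so far: 6 stops darker. Offset with the shutter speed: 1/4000 → 1/2000 → 1/1000 → 1/500 → 1/250 → 1/125 → 1/60.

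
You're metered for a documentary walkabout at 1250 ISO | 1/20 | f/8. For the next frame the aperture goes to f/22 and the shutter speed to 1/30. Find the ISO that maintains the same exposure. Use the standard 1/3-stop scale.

ISO 16000

Aperture: f/8 → f/9 → f/10 → f/11 → f/13 → f/14 → f/16 → f/18 → f/20 → f/22 — 3 stops stopped down (darker).
Shutter speed: 1/20 → 1/25 → 1/30 — 2/3 stop shorter (darker).
Net change so far: 3 2/3 stops darker. Offset with the ISO: 1250 → 1600 → 2000 → 2500 → 3200 → 4000 → 5000 → 6400 → 8000 → 10000 → 12800 → 16000.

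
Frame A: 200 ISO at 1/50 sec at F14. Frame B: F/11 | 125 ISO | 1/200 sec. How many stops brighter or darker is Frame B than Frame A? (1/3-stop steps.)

Aperture: f/14 → f/13 → f/11 — 2/3 stop wider (brighter).
Shutter speed: 1/50 → 1/60 → 1/80 → 1/100 → 1/125 → 1/160 → 1/200 — 2 stops faster (darker).
ISO: 200 → 160 → 125 — 2/3 stop dropped (darker).
Net: +2/3 −2 −2/3 = −2 stops.

2 stops darker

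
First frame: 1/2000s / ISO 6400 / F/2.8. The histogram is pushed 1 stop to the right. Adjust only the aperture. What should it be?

Overexposed by 1 stop → need 1 stop darker.
Aperture: f/2.8 → f/4.

f/4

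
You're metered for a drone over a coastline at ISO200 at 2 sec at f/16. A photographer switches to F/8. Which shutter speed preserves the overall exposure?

1/2s

Aperture: f/16 → f/11 → f/8 — 2 stops wider (brighter).
Need 2 stops darker from the shutter speed: 2 → 1 → 1/2.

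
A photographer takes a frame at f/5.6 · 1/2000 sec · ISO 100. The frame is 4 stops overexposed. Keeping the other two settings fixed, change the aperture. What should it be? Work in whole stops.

f/22

Overexposed by 4 stops → need 4 stops darker.
Aperture: f/5.6 → f/8 → f/11 → f/16 → f/22.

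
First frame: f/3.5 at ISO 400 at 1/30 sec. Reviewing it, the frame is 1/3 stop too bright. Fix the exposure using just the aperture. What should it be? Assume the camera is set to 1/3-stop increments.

f/4

Overexposed by 1/3 stop → need 1/3 stop darker.
Aperture: f/3.5 → f/4.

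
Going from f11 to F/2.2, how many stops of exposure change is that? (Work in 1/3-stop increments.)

4 2/3 stops

f/11 → f/10 → f/9 → f/8 → f/7.1 → f/6.3 → f/5.6 → f/5 → f/4.5 → f/4 → f/3.5 → f/3.2 → f/2.8 → f/2.5 → f/2.2 — count the steps: 14 third-stops = 4 2/3 stops.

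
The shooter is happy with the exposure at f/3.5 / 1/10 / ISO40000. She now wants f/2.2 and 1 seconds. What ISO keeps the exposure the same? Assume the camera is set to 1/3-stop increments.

Aperture: f/3.5 → f/3.2 → f/2.8 → f/2.5 → f/2.2 — 1 1/3 stops wider (brighter).
Shutter speed: 1/10 → 1/8 → 1/6 → 1/5 → 1/4 → 0.3 → 0.4 → 0.5 → 0.6 → 0.8 → 1 — 3 1/3 stops slower (brighter).
Net change so far: 4 2/3 stops brighter. Offset with the ISO: 40000 → 32000 → 25600 → 20000 → 16000 → 12800 → 10000 → 8000 → 6400 → 5000 → 4000 → 3200 → 2500 → 2000 → 1600.

ISO 1600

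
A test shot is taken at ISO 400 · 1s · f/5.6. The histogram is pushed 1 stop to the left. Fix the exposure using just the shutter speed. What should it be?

2 s

Underexposed by 1 stop → need 1 stop brighter.
Shutter speed: 1 → 2.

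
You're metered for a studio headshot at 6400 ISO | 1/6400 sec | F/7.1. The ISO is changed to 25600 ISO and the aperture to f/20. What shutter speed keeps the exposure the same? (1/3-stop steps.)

ISO: 6400 → 8000 → 10000 → 12800 → 16000 → 20000 → 25600 — 2 stops raised (brighter).
Aperture: f/7.1 → f/8 → f/9 → f/10 → f/11 → f/13 → f/14 → f/16 → f/18 → f/20 — 3 stops narrower (darker).
Net change so far: 1 stop darker. Offset with the shutter speed: 1/6400 → 1/5000 → 1/4000 → 1/3200.

1/3200s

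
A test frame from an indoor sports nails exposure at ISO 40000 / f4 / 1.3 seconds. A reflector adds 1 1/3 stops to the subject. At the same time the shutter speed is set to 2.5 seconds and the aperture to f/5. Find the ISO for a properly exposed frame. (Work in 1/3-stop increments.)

Scene light: 1 1/3 stops brighter.
Shutter speed: 1.3 → 1.6 → 2 → 2.5 — 1 stop longer (brighter).
Aperture: f/4 → f/4.5 → f/5 — 2/3 stop stopped down (darker).
Net so far: 1 2/3 stops brighter. ISO: 40000 → 32000 → 25600 → 20000 → 16000 → 12800.

ISO 12800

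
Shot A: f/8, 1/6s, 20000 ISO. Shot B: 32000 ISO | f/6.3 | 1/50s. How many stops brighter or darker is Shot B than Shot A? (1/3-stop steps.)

Aperture: f/8 → f/7.1 → f/6.3 — 2/3 stop larger aperture (brighter).
Shutter speed: 1/6 → 1/8 → 1/10 → 1/13 → 1/15 → 1/20 → 1/25 → 1/30 → 1/40 → 1/50 — 3 stops faster (darker).
ISO: 20000 → 25600 → 32000 — 2/3 stop higher (brighter).
Net: +2/3 −3 +2/3 = −1 2/3 stops.

1 2/3 stops darker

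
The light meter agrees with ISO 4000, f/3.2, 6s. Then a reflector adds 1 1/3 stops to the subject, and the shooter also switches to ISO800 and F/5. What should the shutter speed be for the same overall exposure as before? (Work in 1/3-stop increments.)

Scene light: 1 1/3 stops brighter.
ISO: 4000 → 3200 → 2500 → 2000 → 1600 → 1250 → 1000 → 800 — 2 1/3 stops lower (darker).
Aperture: f/3.2 → f/3.5 → f/4 → f/4.5 → f/5 — 1 1/3 stops narrower (darker).
Net so far: 2 1/3 stops darker. Shutter speed: 6 → 8 → 10 → 13 → 15 → 20 → 25 → 30.

30 s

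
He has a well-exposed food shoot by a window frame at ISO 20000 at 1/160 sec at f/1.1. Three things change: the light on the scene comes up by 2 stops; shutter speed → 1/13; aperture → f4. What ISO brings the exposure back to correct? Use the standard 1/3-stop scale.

ISO 5000

Scene light: 2 stops brighter.
Shutter speed: 1/160 → 1/125 → 1/100 → 1/80 → 1/60 → 1/50 → 1/40 → 1/30 → 1/25 → 1/20 → 1/15 → 1/13 — 3 2/3 stops slower (brighter).
Aperture: f/1.1 → f/1.2 → f/1.4 → f/1.6 → f/1.8 → f/2 → f/2.2 → f/2.5 → f/2.8 → f/3.2 → f/3.5 → f/4 — 3 2/3 stops narrower (darker).
Net so far: 2 stops brighter. ISO: 20000 → 16000 → 12800 → 10000 → 8000 → 6400 → 5000.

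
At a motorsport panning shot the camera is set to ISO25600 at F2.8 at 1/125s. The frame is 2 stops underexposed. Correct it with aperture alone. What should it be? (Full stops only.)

Underexposed by 2 stops → need 2 stops brighter.
Aperture: f/2.8 → f/2 → f/1.4.

f/1.4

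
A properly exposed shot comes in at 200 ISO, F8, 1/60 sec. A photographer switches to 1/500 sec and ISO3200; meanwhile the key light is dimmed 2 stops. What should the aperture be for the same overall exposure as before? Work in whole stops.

Scene light: 2 stops darker.
Shutter speed: 1/60 → 1/125 → 1/250 → 1/500 — 3 stops shorter (darker).
ISO: 200 → 400 → 800 → 1600 → 3200 — 4 stops raised (brighter).
Net so far: 1 stop darker. Aperture: f/8 → f/5.6.

f/5.6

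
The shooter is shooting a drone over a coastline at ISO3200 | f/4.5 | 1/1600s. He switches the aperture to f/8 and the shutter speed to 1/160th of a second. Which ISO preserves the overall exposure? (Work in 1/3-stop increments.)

ISO 1000

Aperture: f/4.5 → f/5 → f/5.6 → f/6.3 → f/7.1 → f/8 — 1 2/3 stops stopped down (darker).
Shutter speed: 1/1600 → 1/1250 → 1/1000 → 1/800 → 1/640 → 1/500 → 1/400 → 1/320 → 1/250 → 1/200 → 1/160 — 3 1/3 stops slower (brighter).
Net change so far: 1 2/3 stops brighter. Offset with the ISO: 3200 → 2500 → 2000 → 1600 → 1250 → 1000.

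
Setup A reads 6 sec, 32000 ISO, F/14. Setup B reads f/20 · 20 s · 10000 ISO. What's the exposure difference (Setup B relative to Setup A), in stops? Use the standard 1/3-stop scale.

Aperture: f/14 → f/16 → f/18 → f/20 — 1 stop narrower (darker).
Shutter speed: 6 → 8 → 10 → 13 → 15 → 20 — 1 2/3 stops slower (brighter).
ISO: 32000 → 25600 → 20000 → 16000 → 12800 → 10000 — 1 2/3 stops lower (darker).
Net: −1 +1 2/3 −1 2/3 = −1 stop.

1 stop darker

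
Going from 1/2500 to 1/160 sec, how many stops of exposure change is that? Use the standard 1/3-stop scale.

4 stops

1/2500 → 1/2000 → 1/1600 → 1/1250 → 1/1000 → 1/800 → 1/640 → 1/500 → 1/400 → 1/320 → 1/250 → 1/200 → 1/160 — count the steps: 12 third-stops = 4 stops.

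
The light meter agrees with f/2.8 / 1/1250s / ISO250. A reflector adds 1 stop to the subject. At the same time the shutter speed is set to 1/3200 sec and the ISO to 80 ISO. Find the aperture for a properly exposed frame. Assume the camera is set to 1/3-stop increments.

Scene light: 1 stop brighter.
Shutter speed: 1/1250 → 1/1600 → 1/2000 → 1/2500 → 1/3200 — 1 1/3 stops faster (darker).
ISO: 250 → 200 → 160 → 125 → 100 → 80 — 1 2/3 stops lower (darker).
Net so far: 2 stops darker. Aperture: f/2.8 → f/2.5 → f/2.2 → f/2 → f/1.8 → f/1.6 → f/1.4.

f/1.4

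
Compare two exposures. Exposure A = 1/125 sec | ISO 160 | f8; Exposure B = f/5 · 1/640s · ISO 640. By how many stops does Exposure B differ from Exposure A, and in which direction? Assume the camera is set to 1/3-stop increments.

Aperture: f/8 → f/7.1 → f/6.3 → f/5.6 → f/5 — 1 1/3 stops larger aperture (brighter).
Shutter speed: 1/125 → 1/160 → 1/200 → 1/250 → 1/320 → 1/400 → 1/500 → 1/640 — 2 1/3 stops shorter (darker).
ISO: 160 → 200 → 250 → 320 → 400 → 500 → 640 — 2 stops higher (brighter).
Net: +1 1/3 −2 1/3 +2 = +1 stop.

1 stop brighter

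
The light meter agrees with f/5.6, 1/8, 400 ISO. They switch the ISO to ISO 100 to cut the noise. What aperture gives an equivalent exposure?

ISO: 400 → 200 → 100 — 2 stops lower (darker).
Need 2 stops brighter from the aperture: f/5.6 → f/4 → f/2.8.

f/2.8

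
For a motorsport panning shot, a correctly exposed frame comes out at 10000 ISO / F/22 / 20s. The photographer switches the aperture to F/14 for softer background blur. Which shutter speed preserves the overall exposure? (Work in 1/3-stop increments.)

8 s

Aperture: f/22 → f/20 → f/18 → f/16 → f/14 — 1 1/3 stops opened up (brighter).
Need 1 1/3 stops darker from the shutter speed: 20 → 15 → 13 → 10 → 8.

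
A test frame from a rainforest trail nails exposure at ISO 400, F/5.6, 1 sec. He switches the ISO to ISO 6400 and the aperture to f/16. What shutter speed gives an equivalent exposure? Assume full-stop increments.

1/2s

ISO: 400 → 800 → 1600 → 3200 → 6400 — 4 stops higher (brighter).
Aperture: f/5.6 → f/8 → f/11 → f/16 — 3 stops narrower (darker).
Net change so far: 1 stop brighter. Offset with the shutter speed: 1 → 1/2.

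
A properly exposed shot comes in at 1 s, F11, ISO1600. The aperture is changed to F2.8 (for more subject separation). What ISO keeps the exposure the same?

Aperture: f/11 → f/8 → f/5.6 → f/4 → f/2.8 — 4 stops opened up (brighter).
Need 4 stops darker from the ISO: 1600 → 800 → 400 → 200 → 100.

ISO 100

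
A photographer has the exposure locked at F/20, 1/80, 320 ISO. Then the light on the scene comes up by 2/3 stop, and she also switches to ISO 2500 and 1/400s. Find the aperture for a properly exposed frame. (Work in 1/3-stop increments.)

Scene light: 2/3 stop brighter.
ISO: 320 → 400 → 500 → 640 → 800 → 1000 → 1250 → 1600 → 2000 → 2500 — 3 stops raised (brighter).
Shutter speed: 1/80 → 1/100 → 1/125 → 1/160 → 1/200 → 1/250 → 1/320 → 1/400 — 2 1/3 stops faster (darker).
Net so far: 1 1/3 stops brighter. Aperture: f/20 → f/22 → f/25 → f/29 → f/32.

f/32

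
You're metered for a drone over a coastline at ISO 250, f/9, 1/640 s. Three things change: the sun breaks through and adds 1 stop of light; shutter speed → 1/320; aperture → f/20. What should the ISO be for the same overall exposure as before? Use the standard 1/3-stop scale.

ISO 320

Scene light: 1 stop brighter.
Shutter speed: 1/640 → 1/500 → 1/400 → 1/320 — 1 stop longer (brighter).
Aperture: f/9 → f/10 → f/11 → f/13 → f/14 → f/16 → f/18 → f/20 — 2 1/3 stops narrower (darker).
Net so far: 1/3 stop darker. ISO: 250 → 320.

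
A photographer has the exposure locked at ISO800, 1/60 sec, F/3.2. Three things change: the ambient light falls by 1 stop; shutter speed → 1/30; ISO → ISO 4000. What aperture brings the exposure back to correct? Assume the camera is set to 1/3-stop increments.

f/7.1

Scene light: 1 stop darker.
Shutter speed: 1/60 → 1/50 → 1/40 → 1/30 — 1 stop slower (brighter).
ISO: 800 → 1000 → 1250 → 1600 → 2000 → 2500 → 3200 → 4000 — 2 1/3 stops raised (brighter).
Net so far: 2 1/3 stops brighter. Aperture: f/3.2 → f/3.5 → f/4 → f/4.5 → f/5 → f/5.6 → f/6.3 → f/7.1.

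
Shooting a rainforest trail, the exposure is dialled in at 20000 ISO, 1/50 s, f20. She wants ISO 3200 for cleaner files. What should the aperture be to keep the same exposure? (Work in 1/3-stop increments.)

f/8

ISO: 20000 → 16000 → 12800 → 10000 → 8000 → 6400 → 5000 → 4000 → 3200 — 2 2/3 stops dropped (darker).
Need 2 2/3 stops brighter from the aperture: f/20 → f/18 → f/16 → f/14 → f/13 → f/11 → f/10 → f/9 → f/8.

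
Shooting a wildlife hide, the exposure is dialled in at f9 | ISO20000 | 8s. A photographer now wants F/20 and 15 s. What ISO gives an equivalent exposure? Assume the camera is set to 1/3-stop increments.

Aperture: f/9 → f/10 → f/11 → f/13 → f/14 → f/16 → f/18 → f/20 — 2 1/3 stops narrower (darker).
Shutter speed: 8 → 10 → 13 → 15 — 1 stop slower (brighter).
Net change so far: 1 1/3 stops darker. Offset with the ISO: 20000 → 25600 → 32000 → 40000 → 51200.

ISO 51200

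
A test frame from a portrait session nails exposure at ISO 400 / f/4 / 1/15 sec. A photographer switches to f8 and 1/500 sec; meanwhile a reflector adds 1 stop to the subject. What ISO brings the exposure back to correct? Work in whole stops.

ISO 25600

Scene light: 1 stop brighter.
Aperture: f/4 → f/5.6 → f/8 — 2 stops smaller aperture (darker).
Shutter speed: 1/15 → 1/30 → 1/60 → 1/125 → 1/250 → 1/500 — 5 stops faster (darker).
Net so far: 6 stops darker. ISO: 400 → 800 → 1600 → 3200 → 6400 → 12800 → 25600.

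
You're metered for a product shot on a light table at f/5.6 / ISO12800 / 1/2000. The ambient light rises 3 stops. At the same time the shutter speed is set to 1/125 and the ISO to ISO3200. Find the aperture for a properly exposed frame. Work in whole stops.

f/32

Scene light: 3 stops brighter.
Shutter speed: 1/2000 → 1/1000 → 1/500 → 1/250 → 1/125 — 4 stops longer (brighter).
ISO: 12800 → 6400 → 3200 — 2 stops lower (darker).
Net so far: 5 stops brighter. Aperture: f/5.6 → f/8 → f/11 → f/16 → f/22 → f/32.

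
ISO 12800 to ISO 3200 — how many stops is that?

2 stops

12800 → 6400 → 3200 — count the steps: 2 stops.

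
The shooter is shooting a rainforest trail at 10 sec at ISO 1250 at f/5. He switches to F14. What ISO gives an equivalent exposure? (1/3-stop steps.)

Aperture: f/5 → f/5.6 → f/6.3 → f/7.1 → f/8 → f/9 → f/10 → f/11 → f/13 → f/14 — 3 stops narrower (darker).
Need 3 stops brighter from the ISO: 1250 → 1600 → 2000 → 2500 → 3200 → 4000 → 5000 → 6400 → 8000 → 10000.

ISO 10000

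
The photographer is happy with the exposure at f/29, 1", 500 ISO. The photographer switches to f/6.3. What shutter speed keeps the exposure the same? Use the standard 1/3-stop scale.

Aperture: f/29 → f/25 → f/22 → f/20 → f/18 → f/16 → f/14 → f/13 → f/11 → f/10 → f/9 → f/8 → f/7.1 → f/6.3 — 4 1/3 stops larger aperture (brighter).
Need 4 1/3 stops darker from the shutter speed: 1 → 0.8 → 0.6 → 0.5 → 0.4 → 0.3 → 1/4 → 1/5 → 1/6 → 1/8 → 1/10 → 1/13 → 1/15 → 1/20.

1/20s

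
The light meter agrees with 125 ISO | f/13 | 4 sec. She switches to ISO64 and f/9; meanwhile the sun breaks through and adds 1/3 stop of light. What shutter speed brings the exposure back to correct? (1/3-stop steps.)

3.2 s

Scene light: 1/3 stop brighter.
ISO: 125 → 100 → 80 → 64 — 1 stop lower (darker).
Aperture: f/13 → f/11 → f/10 → f/9 — 1 stop wider (brighter).
Net so far: 1/3 stop brighter. Shutter speed: 4 → 3.2.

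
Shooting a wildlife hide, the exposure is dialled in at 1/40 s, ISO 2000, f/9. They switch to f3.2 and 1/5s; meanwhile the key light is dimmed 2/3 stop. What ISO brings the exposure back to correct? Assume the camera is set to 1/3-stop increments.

ISO 50

Scene light: 2/3 stop darker.
Aperture: f/9 → f/8 → f/7.1 → f/6.3 → f/5.6 → f/5 → f/4.5 → f/4 → f/3.5 → f/3.2 — 3 stops larger aperture (brighter).
Shutter speed: 1/40 → 1/30 → 1/25 → 1/20 → 1/15 → 1/13 → 1/10 → 1/8 → 1/6 → 1/5 — 3 stops longer (brighter).
Net so far: 5 1/3 stops brighter. ISO: 2000 → 1600 → 1250 → 1000 → 800 → 640 → 500 → 400 → 320 → 250 → 200 → 160 → 125 → 100 → 80 → 64 → 50.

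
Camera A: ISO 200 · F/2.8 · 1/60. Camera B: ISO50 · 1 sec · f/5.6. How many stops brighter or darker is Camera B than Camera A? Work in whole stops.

2 stops brighter

Aperture: f/2.8 → f/4 → f/5.6 — 2 stops narrower (darker).
Shutter speed: 1/60 → 1/30 → 1/15 → 1/8 → 1/4 → 1/2 → 1 — 6 stops longer (brighter).
ISO: 200 → 100 → 50 — 2 stops lower (darker).
Net: −2 +6 −2 = +2 stops.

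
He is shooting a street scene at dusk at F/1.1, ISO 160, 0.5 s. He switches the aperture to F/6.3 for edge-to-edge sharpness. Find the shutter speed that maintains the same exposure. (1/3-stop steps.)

Aperture: f/1.1 → f/1.2 → f/1.4 → f/1.6 → f/1.8 → f/2 → f/2.2 → f/2.5 → f/2.8 → f/3.2 → f/3.5 → f/4 → f/4.5 → f/5 → f/5.6 → f/6.3 — 5 stops narrower (darker).
Need 5 stops brighter from the shutter speed: 0.5 → 0.6 → 0.8 → 1 → 1.3 → 1.6 → 2 → 2.5 → 3.2 → 4 → 5 → 6 → 8 → 10 → 13 → 15.

15 s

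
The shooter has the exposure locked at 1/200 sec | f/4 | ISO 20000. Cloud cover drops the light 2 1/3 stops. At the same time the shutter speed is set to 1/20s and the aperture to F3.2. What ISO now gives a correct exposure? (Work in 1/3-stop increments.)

ISO 6400

Scene light: 2 1/3 stops darker.
Shutter speed: 1/200 → 1/160 → 1/125 → 1/100 → 1/80 → 1/60 → 1/50 → 1/40 → 1/30 → 1/25 → 1/20 — 3 1/3 stops slower (brighter).
Aperture: f/4 → f/3.5 → f/3.2 — 2/3 stop wider (brighter).
Net so far: 1 2/3 stops brighter. ISO: 20000 → 16000 → 12800 → 10000 → 8000 → 6400.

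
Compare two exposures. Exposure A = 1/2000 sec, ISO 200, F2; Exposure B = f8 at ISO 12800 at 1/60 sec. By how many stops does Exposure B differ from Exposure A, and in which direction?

Aperture: f/2 → f/2.8 → f/4 → f/5.6 → f/8 — 4 stops smaller aperture (darker).
Shutter speed: 1/2000 → 1/1000 → 1/500 → 1/250 → 1/125 → 1/60 — 5 stops longer (brighter).
ISO: 200 → 400 → 800 → 1600 → 3200 → 6400 → 12800 — 6 stops higher (brighter).
Net: −4 +5 +6 = +7 stops.

7 stops brighter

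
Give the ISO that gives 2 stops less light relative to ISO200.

ISO: 200 → 100 → 50 — 2 stops lower (darker).

ISO 50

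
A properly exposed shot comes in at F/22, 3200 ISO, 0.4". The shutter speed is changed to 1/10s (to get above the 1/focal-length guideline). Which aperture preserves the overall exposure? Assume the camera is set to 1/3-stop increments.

f/11

Shutter speed: 0.4 → 0.3 → 1/4 → 1/5 → 1/6 → 1/8 → 1/10 — 2 stops faster (darker).
Need 2 stops brighter from the aperture: f/22 → f/20 → f/18 → f/16 → f/14 → f/13 → f/11.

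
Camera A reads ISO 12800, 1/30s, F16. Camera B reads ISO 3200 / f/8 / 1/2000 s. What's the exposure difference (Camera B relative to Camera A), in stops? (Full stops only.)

6 stops darker

Aperture: f/16 → f/11 → f/8 — 2 stops opened up (brighter).
Shutter speed: 1/30 → 1/60 → 1/125 → 1/250 → 1/500 → 1/1000 → 1/2000 — 6 stops shorter (darker).
ISO: 12800 → 6400 → 3200 — 2 stops lower (darker).
Net: +2 −6 −2 = −6 stops.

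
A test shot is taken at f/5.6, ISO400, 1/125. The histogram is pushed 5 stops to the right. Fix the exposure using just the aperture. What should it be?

Overexposed by 5 stops → need 5 stops darker.
Aperture: f/5.6 → f/8 → f/11 → f/16 → f/22 → f/32.

f/32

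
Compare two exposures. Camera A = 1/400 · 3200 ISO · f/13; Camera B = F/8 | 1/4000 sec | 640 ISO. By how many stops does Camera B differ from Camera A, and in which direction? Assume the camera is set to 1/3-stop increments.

4 1/3 stops darker

Aperture: f/13 → f/11 → f/10 → f/9 → f/8 — 1 1/3 stops larger aperture (brighter).
Shutter speed: 1/400 → 1/500 → 1/640 → 1/800 → 1/1000 → 1/1250 → 1/1600 → 1/2000 → 1/2500 → 1/3200 → 1/4000 — 3 1/3 stops shorter (darker).
ISO: 3200 → 2500 → 2000 → 1600 → 1250 → 1000 → 800 → 640 — 2 1/3 stops lower (darker).
Net: +1 1/3 −3 1/3 −2 1/3 = −4 1/3 stops.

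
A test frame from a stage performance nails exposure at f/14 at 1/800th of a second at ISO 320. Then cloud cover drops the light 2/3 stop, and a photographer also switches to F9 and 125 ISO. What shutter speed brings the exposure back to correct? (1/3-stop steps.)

1/500s

Scene light: 2/3 stop darker.
Aperture: f/14 → f/13 → f/11 → f/10 → f/9 — 1 1/3 stops larger aperture (brighter).
ISO: 320 → 250 → 200 → 160 → 125 — 1 1/3 stops lower (darker).
Net so far: 2/3 stop darker. Shutter speed: 1/800 → 1/640 → 1/500.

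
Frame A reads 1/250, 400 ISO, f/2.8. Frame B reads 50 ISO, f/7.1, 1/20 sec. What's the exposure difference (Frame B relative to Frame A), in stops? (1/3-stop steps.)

Aperture: f/2.8 → f/3.2 → f/3.5 → f/4 → f/4.5 → f/5 → f/5.6 → f/6.3 → f/7.1 — 2 2/3 stops stopped down (darker).
Shutter speed: 1/250 → 1/200 → 1/160 → 1/125 → 1/100 → 1/80 → 1/60 → 1/50 → 1/40 → 1/30 → 1/25 → 1/20 — 3 2/3 stops slower (brighter).
ISO: 400 → 320 → 250 → 200 → 160 → 125 → 100 → 80 → 64 → 50 — 3 stops lower (darker).
Net: −2 2/3 +3 2/3 −3 = −2 stops.

2 stops darker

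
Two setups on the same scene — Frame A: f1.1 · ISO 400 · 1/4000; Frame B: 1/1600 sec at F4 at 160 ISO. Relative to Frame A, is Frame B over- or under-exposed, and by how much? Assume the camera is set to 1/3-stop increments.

3 2/3 stops darker

Aperture: f/1.1 → f/1.2 → f/1.4 → f/1.6 → f/1.8 → f/2 → f/2.2 → f/2.5 → f/2.8 → f/3.2 → f/3.5 → f/4 — 3 2/3 stops smaller aperture (darker).
Shutter speed: 1/4000 → 1/3200 → 1/2500 → 1/2000 → 1/1600 — 1 1/3 stops longer (brighter).
ISO: 400 → 320 → 250 → 200 → 160 — 1 1/3 stops dropped (darker).
Net: −3 2/3 +1 1/3 −1 1/3 = −3 2/3 stops.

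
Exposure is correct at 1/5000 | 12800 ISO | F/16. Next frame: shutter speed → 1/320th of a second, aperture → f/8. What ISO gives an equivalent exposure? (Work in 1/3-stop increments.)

ISO 200

Shutter speed: 1/5000 → 1/4000 → 1/3200 → 1/2500 → 1/2000 → 1/1600 → 1/1250 → 1/1000 → 1/800 → 1/640 → 1/500 → 1/400 → 1/320 — 4 stops longer (brighter).
Aperture: f/16 → f/14 → f/13 → f/11 → f/10 → f/9 → f/8 — 2 stops opened up (brighter).
Net change so far: 6 stops brighter. Offset with the ISO: 12800 → 10000 → 8000 → 6400 → 5000 → 4000 → 3200 → 2500 → 2000 → 1600 → 1250 → 1000 → 800 → 640 → 500 → 400 → 320 → 250 → 200.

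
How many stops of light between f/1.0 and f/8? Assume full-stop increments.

6 stops

f/1.0 → f/1.4 → f/2 → f/2.8 → f/4 → f/5.6 → f/8 — count the steps: 6 stops.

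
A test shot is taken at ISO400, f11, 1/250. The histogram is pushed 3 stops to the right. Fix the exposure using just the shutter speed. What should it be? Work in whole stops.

1/2000s

Overexposed by 3 stops → need 3 stops darker.
Shutter speed: 1/250 → 1/500 → 1/1000 → 1/2000.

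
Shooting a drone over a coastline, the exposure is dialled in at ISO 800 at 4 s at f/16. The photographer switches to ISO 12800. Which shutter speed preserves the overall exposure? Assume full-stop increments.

1/4s

ISO: 800 → 1600 → 3200 → 6400 → 12800 — 4 stops higher (brighter).
Need 4 stops darker from the shutter speed: 4 → 2 → 1 → 1/2 → 1/4.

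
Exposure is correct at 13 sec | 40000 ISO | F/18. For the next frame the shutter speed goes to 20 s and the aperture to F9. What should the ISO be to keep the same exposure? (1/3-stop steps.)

ISO 6400

Shutter speed: 13 → 15 → 20 — 2/3 stop slower (brighter).
Aperture: f/18 → f/16 → f/14 → f/13 → f/11 → f/10 → f/9 — 2 stops opened up (brighter).
Net change so far: 2 2/3 stops brighter. Offset with the ISO: 40000 → 32000 → 25600 → 20000 → 16000 → 12800 → 10000 → 8000 → 6400.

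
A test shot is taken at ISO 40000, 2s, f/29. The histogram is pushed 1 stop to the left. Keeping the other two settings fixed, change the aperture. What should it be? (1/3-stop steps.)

Underexposed by 1 stop → need 1 stop brighter.
Aperture: f/29 → f/25 → f/22 → f/20.

f/20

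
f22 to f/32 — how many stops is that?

f/22 → f/32 — count the steps: 1 stop.

1 stop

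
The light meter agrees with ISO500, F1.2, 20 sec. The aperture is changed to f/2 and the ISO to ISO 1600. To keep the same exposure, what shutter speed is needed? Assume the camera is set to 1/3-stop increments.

15 s

Aperture: f/1.2 → f/1.4 → f/1.6 → f/1.8 → f/2 — 1 1/3 stops narrower (darker).
ISO: 500 → 640 → 800 → 1000 → 1250 → 1600 — 1 2/3 stops higher (brighter).
Net change so far: 1/3 stop brighter. Offset with the shutter speed: 20 → 15.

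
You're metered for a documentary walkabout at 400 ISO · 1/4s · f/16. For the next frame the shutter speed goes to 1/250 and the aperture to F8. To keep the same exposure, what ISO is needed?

ISO 6400

Shutter speed: 1/4 → 1/8 → 1/15 → 1/30 → 1/60 → 1/125 → 1/250 — 6 stops faster (darker).
Aperture: f/16 → f/11 → f/8 — 2 stops opened up (brighter).
Net change so far: 4 stops darker. Offset with the ISO: 400 → 800 → 1600 → 3200 → 6400.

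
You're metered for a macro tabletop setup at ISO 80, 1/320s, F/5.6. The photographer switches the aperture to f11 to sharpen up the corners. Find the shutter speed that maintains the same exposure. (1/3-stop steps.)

Aperture: f/5.6 → f/6.3 → f/7.1 → f/8 → f/9 → f/10 → f/11 — 2 stops stopped down (darker).
Need 2 stops brighter from the shutter speed: 1/320 → 1/250 → 1/200 → 1/160 → 1/125 → 1/100 → 1/80.

1/80s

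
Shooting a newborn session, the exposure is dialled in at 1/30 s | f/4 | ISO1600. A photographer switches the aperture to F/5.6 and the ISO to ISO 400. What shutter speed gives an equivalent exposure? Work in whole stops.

Aperture: f/4 → f/5.6 — 1 stop smaller aperture (darker).
ISO: 1600 → 800 → 400 — 2 stops lower (darker).
Net change so far: 3 stops darker. Offset with the shutter speed: 1/30 → 1/15 → 1/8 → 1/4.

1/4s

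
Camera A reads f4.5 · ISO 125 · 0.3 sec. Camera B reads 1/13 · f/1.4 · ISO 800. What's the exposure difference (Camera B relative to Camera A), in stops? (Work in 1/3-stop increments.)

4 stops brighter

Aperture: f/4.5 → f/4 → f/3.5 → f/3.2 → f/2.8 → f/2.5 → f/2.2 → f/2 → f/1.8 → f/1.6 → f/1.4 — 3 1/3 stops opened up (brighter).
Shutter speed: 0.3 → 1/4 → 1/5 → 1/6 → 1/8 → 1/10 → 1/13 — 2 stops shorter (darker).
ISO: 125 → 160 → 200 → 250 → 320 → 400 → 500 → 640 → 800 — 2 2/3 stops raised (brighter).
Net: +3 1/3 −2 +2 2/3 = +4 stops.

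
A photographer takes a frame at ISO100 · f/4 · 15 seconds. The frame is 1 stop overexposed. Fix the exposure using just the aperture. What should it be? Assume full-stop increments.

f/5.6

Overexposed by 1 stop → need 1 stop darker.
Aperture: f/4 → f/5.6.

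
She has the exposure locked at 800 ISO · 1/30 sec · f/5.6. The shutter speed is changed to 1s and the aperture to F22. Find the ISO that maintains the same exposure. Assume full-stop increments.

Shutter speed: 1/30 → 1/15 → 1/8 → 1/4 → 1/2 → 1 — 5 stops longer (brighter).
Aperture: f/5.6 → f/8 → f/11 → f/16 → f/22 — 4 stops narrower (darker).
Net change so far: 1 stop brighter. Offset with the ISO: 800 → 400.

ISO 400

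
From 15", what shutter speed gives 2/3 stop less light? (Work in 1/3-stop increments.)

10 s

Shutter speed: 15 → 13 → 10 — 2/3 stop shorter (darker).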